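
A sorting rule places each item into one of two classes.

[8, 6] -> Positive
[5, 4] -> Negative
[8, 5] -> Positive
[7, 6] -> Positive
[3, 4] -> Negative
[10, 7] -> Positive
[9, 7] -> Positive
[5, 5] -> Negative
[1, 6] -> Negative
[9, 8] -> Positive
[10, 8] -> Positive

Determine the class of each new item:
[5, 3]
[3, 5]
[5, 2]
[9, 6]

The common property of the 'Positive' items is: sum ≥ 13. No 'Negative' item has it.
[5, 3]: 5+3 = 8, does not fit → Negative. [3, 5]: 3+5 = 8, does not fit → Negative. [5, 2]: 5+2 = 7, does not fit → Negative. [9, 6]: 9+6 = 15, passes → Positive.

Negative, Negative, Negative, Positive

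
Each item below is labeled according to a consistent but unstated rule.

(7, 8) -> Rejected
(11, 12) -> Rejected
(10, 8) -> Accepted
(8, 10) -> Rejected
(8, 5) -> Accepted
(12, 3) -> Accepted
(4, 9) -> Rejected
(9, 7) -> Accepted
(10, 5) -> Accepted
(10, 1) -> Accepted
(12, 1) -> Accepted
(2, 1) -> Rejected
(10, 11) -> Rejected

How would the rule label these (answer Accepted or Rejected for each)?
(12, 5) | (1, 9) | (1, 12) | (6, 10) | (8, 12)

Every 'Accepted' example satisfies: first > second AND sum ≥ 11. None of the 'Rejected' examples do.
Accepted: (12, 5), since 12 > 5, 12+5 = 17. Rejected: (1, 9), since 1 < 9, 1+9 = 10. Rejected: (1, 12), since 1 < 12, 1+12 = 13. Rejected: (6, 10), since 6 < 10, 6+10 = 16. Rejected: (8, 12), since 8 < 12, 8+12 = 20.

Accepted, Rejected, Rejected, Rejected, Rejected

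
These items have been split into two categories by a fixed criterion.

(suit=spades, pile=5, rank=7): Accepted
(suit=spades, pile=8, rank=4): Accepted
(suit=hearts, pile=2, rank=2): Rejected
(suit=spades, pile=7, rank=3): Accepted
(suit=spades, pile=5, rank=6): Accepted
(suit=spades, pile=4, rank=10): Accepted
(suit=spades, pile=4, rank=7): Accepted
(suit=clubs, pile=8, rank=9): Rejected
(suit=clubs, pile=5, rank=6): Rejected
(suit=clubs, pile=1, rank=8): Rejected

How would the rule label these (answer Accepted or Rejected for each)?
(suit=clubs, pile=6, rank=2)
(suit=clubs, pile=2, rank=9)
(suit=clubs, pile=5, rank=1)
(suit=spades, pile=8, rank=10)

Rejected, Rejected, Rejected, Accepted

'Accepted' ⟺ suit is spades.
(suit=clubs, pile=6, rank=2) — suit is clubs, hence Rejected. (suit=clubs, pile=2, rank=9) — suit is clubs, hence Rejected. (suit=clubs, pile=5, rank=1) — suit is clubs, hence Rejected. (suit=spades, pile=8, rank=10) — suit is spades, hence Accepted.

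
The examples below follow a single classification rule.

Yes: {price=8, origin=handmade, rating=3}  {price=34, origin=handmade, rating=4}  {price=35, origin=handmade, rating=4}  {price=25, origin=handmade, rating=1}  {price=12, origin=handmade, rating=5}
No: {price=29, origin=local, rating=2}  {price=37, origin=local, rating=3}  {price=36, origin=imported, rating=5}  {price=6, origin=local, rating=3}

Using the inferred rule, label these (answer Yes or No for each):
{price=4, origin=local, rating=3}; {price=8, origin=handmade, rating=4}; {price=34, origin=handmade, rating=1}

No, Yes, Yes

The rule appears to be: origin is handmade.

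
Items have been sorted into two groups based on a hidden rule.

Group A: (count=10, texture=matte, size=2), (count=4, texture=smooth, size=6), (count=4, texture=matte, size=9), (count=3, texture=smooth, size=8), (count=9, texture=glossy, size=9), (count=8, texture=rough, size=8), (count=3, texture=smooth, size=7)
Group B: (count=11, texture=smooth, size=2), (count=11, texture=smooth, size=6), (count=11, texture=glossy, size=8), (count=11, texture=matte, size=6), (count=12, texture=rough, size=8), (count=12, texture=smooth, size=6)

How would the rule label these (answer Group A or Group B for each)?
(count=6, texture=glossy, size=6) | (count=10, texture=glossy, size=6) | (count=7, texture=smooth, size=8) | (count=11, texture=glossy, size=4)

Every 'Group A' example satisfies: count ≤ 10. None of the 'Group B' examples do.
(count=6, texture=glossy, size=6): count = 6 — satisfies this, so Group A.
(count=10, texture=glossy, size=6): count = 10 — satisfies this, so Group A.
(count=7, texture=smooth, size=8): count = 7 — satisfies this, so Group A.
(count=11, texture=glossy, size=4): count = 11 — fails the rule, so Group B.

Group A, Group A, Group A, Group B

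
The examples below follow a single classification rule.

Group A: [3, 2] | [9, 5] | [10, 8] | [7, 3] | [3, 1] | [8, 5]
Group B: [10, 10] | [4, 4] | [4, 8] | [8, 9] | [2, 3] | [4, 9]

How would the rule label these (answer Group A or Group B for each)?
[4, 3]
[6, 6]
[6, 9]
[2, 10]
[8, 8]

Group A, Group B, Group B, Group B, Group B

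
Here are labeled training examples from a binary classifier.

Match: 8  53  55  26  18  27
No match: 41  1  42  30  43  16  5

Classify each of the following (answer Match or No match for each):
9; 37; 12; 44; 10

Match, Match, No match, Match, No match

All 'Match' examples share one property — digit sum ≥ 8 — and every 'No match' example lacks it.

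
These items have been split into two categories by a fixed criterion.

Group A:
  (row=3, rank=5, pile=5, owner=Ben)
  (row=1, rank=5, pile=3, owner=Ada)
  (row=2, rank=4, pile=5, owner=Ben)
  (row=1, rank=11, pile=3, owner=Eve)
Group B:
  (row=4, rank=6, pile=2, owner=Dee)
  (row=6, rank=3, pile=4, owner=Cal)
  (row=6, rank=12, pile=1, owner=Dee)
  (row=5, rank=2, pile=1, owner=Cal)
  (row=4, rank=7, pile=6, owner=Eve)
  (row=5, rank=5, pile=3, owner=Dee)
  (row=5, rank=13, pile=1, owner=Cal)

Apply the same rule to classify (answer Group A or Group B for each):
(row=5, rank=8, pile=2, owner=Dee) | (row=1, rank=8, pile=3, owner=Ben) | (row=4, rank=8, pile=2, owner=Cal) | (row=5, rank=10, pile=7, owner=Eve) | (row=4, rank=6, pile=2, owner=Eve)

All 'Group A' examples share one property — row ≤ 3 — and every 'Group B' example lacks it.
(row=5, rank=8, pile=2, owner=Dee): row = 5 — does not satisfy this, so Group B. (row=1, rank=8, pile=3, owner=Ben): row = 1 — qualifies, so Group A. (row=4, rank=8, pile=2, owner=Cal): row = 4 — does not satisfy this, so Group B. (row=5, rank=10, pile=7, owner=Eve): row = 5 — does not satisfy this, so Group B. (row=4, rank=6, pile=2, owner=Eve): row = 4 — does not satisfy this, so Group B.

Group B, Group A, Group B, Group B, Group B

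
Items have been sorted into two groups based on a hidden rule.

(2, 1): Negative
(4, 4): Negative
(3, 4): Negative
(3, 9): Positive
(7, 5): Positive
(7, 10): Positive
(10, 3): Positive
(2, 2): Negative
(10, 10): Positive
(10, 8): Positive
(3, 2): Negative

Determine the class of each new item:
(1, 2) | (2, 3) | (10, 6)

Every 'Positive' example satisfies: sum ≥ 12. None of the 'Negative' examples do.
(1, 2): Negative (1+2 = 3).
(2, 3): Negative (2+3 = 5).
(10, 6): Positive (10+6 = 16).

Negative, Negative, Positive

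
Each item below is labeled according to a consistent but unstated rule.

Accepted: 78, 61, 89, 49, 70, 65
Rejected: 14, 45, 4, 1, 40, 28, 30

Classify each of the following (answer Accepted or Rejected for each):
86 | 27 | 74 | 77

Accepted, Rejected, Accepted, Accepted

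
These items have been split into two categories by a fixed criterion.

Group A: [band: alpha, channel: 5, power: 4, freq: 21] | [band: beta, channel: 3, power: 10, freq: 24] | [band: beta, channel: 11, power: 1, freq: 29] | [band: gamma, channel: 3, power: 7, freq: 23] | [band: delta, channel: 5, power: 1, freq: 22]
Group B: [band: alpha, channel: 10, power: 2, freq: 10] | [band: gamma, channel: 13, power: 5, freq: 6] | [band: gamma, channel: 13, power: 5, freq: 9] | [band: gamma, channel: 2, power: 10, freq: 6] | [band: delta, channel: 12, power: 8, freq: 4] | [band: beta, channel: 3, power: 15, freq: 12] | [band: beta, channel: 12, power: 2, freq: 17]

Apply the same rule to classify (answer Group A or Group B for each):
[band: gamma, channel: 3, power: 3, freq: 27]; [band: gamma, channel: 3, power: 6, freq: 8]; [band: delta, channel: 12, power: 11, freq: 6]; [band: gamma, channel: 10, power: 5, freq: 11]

All 'Group A' examples share one property — freq ≥ 21 — and every 'Group B' example lacks it.

Group A, Group B, Group B, Group B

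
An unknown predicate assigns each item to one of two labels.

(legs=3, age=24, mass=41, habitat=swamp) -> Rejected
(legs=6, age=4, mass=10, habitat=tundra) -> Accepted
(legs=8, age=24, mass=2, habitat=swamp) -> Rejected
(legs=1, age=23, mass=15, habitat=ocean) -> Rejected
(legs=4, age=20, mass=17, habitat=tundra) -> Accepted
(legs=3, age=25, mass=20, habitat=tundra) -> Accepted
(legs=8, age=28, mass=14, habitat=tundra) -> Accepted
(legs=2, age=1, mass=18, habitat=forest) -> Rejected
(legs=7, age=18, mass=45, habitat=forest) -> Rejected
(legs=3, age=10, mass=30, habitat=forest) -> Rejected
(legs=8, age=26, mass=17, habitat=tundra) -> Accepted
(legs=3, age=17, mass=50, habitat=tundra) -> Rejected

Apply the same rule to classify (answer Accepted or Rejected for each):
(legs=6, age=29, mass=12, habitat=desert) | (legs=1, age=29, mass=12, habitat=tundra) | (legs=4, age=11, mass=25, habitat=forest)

Rejected, Accepted, Rejected

A rule that fits every label: habitat is tundra AND mass ≤ 20 — true of each 'Accepted' example, false of each 'Rejected' one.
(legs=6, age=29, mass=12, habitat=desert) — habitat is desert, mass = 12, hence Rejected.
(legs=1, age=29, mass=12, habitat=tundra) — habitat is tundra, mass = 12, hence Accepted.
(legs=4, age=11, mass=25, habitat=forest) — habitat is forest, mass = 25, hence Rejected.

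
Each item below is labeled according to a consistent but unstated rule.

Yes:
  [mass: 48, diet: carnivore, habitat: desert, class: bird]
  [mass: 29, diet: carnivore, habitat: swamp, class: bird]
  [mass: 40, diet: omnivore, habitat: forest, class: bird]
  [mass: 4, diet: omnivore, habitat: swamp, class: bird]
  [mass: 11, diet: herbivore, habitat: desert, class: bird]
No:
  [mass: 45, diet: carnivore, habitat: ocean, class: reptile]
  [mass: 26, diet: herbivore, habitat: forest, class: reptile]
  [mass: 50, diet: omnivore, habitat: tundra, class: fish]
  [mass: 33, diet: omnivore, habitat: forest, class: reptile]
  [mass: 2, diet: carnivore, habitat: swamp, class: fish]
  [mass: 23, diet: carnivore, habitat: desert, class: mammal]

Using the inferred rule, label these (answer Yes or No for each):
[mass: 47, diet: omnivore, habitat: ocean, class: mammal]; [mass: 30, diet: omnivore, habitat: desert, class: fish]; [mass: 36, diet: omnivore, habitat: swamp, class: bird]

The distinguishing property — class is bird — holds for all the 'Yes' cases and none of the 'No' cases.
[mass: 47, diet: omnivore, habitat: ocean, class: mammal]: No (class is mammal). [mass: 30, diet: omnivore, habitat: desert, class: fish]: No (class is fish). [mass: 36, diet: omnivore, habitat: swamp, class: bird]: Yes (class is bird).

No, No, Yes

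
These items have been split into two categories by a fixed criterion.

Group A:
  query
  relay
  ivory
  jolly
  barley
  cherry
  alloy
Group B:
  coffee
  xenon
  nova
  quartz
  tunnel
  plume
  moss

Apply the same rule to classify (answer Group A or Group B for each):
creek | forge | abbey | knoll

The classifier is using: contains 'y'.
creek — no 'y', hence Group B.
forge — no 'y', hence Group B.
abbey — has 'y', hence Group A.
knoll — no 'y', hence Group B.

Group B, Group B, Group A, Group B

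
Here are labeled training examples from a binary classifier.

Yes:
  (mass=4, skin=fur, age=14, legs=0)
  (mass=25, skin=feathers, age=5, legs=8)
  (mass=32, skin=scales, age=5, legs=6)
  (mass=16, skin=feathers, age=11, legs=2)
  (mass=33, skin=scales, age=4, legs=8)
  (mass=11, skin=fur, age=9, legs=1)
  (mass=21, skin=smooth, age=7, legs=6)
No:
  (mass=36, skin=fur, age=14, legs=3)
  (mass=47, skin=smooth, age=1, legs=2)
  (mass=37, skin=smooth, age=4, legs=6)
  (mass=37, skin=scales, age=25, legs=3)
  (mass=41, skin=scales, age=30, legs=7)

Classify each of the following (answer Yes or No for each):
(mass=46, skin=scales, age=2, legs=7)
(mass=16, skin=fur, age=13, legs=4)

The pattern is that an item is 'Yes' exactly when: mass ≤ 33.
(mass=46, skin=scales, age=2, legs=7) — mass = 46, hence No.
(mass=16, skin=fur, age=13, legs=4) — mass = 16, hence Yes.

No, Yes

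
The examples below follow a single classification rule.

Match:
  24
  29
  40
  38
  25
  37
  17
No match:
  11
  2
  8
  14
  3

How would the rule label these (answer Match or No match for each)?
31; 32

Every 'Match' example satisfies: at least 17. None of the 'No match' examples do.

Match, Match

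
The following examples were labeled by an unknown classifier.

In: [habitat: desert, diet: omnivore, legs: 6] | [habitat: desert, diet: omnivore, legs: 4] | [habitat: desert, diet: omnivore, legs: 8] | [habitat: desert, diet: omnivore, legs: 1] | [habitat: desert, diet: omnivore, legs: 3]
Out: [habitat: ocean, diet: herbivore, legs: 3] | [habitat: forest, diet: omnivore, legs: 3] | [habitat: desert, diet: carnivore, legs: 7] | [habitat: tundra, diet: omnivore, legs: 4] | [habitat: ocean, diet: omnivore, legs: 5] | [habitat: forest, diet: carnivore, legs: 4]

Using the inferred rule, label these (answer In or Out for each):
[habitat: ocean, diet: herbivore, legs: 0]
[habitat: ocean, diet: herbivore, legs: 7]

Out, Out

The classifier is using: habitat is desert AND diet is omnivore.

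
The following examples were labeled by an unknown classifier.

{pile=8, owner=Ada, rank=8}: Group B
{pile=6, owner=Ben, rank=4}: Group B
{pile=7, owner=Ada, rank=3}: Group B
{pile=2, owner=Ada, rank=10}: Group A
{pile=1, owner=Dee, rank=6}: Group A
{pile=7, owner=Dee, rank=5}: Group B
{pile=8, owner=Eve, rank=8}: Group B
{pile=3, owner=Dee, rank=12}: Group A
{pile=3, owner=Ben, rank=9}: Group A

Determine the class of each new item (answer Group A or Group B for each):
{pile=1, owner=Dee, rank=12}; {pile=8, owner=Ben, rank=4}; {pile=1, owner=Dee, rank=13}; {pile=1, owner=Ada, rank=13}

Group A, Group B, Group A, Group A

The simplest hypothesis consistent with all the labels is: pile ≤ 3.
Group A: {pile=1, owner=Dee, rank=12}, since pile = 1.
Group B: {pile=8, owner=Ben, rank=4}, since pile = 8.
Group A: {pile=1, owner=Dee, rank=13}, since pile = 1.
Group A: {pile=1, owner=Ada, rank=13}, since pile = 1.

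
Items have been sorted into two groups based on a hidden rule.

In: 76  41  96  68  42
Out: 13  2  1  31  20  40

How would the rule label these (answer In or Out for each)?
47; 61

Rule: at least 41. This holds for each 'In' example and fails for each 'Out' one.

In, In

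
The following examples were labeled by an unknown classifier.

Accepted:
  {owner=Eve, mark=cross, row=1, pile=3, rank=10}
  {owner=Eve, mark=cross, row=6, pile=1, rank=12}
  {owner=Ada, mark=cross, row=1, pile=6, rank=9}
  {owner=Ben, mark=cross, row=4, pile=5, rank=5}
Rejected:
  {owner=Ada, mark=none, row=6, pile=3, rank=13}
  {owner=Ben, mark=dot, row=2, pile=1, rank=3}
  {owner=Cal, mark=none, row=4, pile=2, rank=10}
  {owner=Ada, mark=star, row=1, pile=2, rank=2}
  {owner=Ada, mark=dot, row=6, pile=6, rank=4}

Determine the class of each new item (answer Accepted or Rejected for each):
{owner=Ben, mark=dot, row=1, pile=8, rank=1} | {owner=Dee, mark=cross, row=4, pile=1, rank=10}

The simplest hypothesis consistent with all the labels is: mark is cross.
{owner=Ben, mark=dot, row=1, pile=8, rank=1}: mark is dot — fails this test, so Rejected.
{owner=Dee, mark=cross, row=4, pile=1, rank=10}: mark is cross — meets the rule, so Accepted.

Rejected, Accepted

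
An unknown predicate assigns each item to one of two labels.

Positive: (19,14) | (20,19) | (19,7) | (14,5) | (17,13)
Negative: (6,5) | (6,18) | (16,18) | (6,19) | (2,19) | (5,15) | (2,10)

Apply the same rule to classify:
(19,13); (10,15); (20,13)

The classifier is using: first > second AND sum ≥ 12.
(19,13): Positive (19 > 13, 19+13 = 32). (10,15): Negative (10 < 15, 10+15 = 25). (20,13): Positive (20 > 13, 20+13 = 33).

Positive, Negative, Positive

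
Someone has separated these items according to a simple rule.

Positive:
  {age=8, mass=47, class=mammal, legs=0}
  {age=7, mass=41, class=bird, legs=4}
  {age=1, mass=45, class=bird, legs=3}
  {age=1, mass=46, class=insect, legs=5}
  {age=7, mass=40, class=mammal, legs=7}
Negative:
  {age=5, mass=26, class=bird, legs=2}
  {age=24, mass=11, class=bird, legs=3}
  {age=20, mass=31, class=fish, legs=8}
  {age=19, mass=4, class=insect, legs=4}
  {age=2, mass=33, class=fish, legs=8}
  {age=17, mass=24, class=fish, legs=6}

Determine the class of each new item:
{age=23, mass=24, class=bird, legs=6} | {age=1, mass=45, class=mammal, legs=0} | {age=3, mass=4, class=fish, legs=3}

'Positive' ⟺ mass ≥ 40.

Negative, Positive, Negative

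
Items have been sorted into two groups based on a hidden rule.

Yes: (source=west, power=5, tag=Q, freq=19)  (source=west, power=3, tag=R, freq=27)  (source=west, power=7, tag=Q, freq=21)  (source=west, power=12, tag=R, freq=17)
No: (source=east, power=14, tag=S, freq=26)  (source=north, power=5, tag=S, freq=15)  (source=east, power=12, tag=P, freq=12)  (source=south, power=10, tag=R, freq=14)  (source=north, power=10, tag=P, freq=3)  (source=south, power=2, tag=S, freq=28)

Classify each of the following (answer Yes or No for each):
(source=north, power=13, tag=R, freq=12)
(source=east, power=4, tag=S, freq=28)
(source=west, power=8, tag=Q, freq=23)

The simplest hypothesis consistent with all the labels is: source is west.
(source=north, power=13, tag=R, freq=12) — source is north, hence No.
(source=east, power=4, tag=S, freq=28) — source is east, hence No.
(source=west, power=8, tag=Q, freq=23) — source is west, hence Yes.

No, No, Yes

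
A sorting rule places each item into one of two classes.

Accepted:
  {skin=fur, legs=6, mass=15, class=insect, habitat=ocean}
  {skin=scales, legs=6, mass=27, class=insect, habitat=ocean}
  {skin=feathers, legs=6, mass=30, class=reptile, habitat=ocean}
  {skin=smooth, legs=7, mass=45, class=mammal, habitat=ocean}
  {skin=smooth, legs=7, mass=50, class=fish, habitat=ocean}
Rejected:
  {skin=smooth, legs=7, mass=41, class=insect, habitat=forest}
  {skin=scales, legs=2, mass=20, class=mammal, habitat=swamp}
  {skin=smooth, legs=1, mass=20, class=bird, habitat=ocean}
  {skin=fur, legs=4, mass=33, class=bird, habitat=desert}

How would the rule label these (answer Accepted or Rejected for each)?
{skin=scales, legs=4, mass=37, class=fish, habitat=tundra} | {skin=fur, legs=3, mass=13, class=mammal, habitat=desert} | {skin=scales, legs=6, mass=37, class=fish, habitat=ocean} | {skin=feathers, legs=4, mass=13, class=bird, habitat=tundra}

All 'Accepted' examples share one property — habitat is ocean AND legs ≥ 2 — and every 'Rejected' example lacks it.
{skin=scales, legs=4, mass=37, class=fish, habitat=tundra}: habitat is tundra, legs = 4 — doesn't qualify, so Rejected. {skin=fur, legs=3, mass=13, class=mammal, habitat=desert}: habitat is desert, legs = 3 — doesn't qualify, so Rejected. {skin=scales, legs=6, mass=37, class=fish, habitat=ocean}: habitat is ocean, legs = 6 — checks out, so Accepted. {skin=feathers, legs=4, mass=13, class=bird, habitat=tundra}: habitat is tundra, legs = 4 — doesn't qualify, so Rejected.

Rejected, Rejected, Accepted, Rejected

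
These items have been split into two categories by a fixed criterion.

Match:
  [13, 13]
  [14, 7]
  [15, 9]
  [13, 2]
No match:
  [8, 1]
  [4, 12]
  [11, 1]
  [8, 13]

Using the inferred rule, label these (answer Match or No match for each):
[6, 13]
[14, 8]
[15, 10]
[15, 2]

No match, Match, Match, Match

The classifier is using: first ≥ 12.
[6, 13]: first 6 — does not pass, so No match. [14, 8]: first 14 — fits, so Match. [15, 10]: first 15 — fits, so Match. [15, 2]: first 15 — fits, so Match.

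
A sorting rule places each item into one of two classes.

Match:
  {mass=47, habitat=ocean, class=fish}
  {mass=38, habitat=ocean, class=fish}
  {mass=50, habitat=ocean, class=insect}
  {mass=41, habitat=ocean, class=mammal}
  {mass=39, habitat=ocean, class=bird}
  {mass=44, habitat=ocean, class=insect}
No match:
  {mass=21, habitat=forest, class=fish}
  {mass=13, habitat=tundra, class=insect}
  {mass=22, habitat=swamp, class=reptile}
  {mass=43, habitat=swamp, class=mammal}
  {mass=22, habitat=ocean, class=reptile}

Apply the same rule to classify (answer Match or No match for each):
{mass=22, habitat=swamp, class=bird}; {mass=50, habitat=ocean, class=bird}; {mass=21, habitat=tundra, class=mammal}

No match, Match, No match

Every 'Match' example satisfies: habitat is ocean AND mass ≥ 38. None of the 'No match' examples do.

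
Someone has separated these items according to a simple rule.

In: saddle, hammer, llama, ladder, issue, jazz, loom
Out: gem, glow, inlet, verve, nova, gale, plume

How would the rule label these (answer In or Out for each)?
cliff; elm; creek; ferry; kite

In, Out, In, In, Out

Every 'In' example satisfies: has a double letter. None of the 'Out' examples do.
cliff — 'ff' doubled, hence In.
elm — no doubled letter, hence Out.
creek — 'ee' doubled, hence In.
ferry — 'rr' doubled, hence In.
kite — no doubled letter, hence Out.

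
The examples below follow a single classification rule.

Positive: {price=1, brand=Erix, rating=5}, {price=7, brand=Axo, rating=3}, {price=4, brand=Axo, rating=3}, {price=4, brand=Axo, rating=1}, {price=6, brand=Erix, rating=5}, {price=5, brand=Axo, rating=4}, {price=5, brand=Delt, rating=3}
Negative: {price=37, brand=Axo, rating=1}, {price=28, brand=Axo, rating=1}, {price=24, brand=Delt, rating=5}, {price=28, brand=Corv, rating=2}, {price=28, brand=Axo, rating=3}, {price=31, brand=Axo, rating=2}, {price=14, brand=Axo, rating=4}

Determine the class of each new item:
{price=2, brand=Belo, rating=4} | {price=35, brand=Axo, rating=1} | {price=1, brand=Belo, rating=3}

Positive, Negative, Positive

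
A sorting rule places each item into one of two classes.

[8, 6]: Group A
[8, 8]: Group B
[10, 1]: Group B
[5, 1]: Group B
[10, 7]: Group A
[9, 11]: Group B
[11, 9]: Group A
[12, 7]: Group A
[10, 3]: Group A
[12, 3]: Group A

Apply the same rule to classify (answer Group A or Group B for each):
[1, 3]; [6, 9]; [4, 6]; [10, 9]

Group B, Group B, Group B, Group A

The simplest hypothesis consistent with all the labels is: first > second AND sum ≥ 13.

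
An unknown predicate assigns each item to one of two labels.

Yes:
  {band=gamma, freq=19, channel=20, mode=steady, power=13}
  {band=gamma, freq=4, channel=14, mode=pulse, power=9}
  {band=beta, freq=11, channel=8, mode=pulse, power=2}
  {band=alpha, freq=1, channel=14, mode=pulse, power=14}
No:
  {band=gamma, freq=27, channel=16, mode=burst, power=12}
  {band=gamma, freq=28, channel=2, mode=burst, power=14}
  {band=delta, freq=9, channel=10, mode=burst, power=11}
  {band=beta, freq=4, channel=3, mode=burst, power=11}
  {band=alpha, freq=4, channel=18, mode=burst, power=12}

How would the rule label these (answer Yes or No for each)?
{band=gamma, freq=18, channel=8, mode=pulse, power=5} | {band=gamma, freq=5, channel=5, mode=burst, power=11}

Yes, No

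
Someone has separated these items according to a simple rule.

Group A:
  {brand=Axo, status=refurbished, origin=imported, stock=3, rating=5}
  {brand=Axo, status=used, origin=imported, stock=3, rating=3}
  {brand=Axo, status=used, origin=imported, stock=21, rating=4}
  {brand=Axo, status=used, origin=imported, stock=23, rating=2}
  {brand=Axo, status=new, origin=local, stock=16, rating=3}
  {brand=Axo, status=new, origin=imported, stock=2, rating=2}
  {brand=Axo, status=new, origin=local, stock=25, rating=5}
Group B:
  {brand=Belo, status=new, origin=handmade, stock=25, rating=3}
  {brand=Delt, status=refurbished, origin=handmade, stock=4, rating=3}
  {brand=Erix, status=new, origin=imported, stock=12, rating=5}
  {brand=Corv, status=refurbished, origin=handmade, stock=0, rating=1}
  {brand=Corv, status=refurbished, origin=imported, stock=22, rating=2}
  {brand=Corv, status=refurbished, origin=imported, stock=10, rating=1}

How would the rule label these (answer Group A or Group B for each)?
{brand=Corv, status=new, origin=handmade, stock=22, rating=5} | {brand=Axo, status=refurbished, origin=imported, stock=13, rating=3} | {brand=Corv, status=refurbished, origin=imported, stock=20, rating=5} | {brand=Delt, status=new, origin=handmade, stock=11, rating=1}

Group B, Group A, Group B, Group B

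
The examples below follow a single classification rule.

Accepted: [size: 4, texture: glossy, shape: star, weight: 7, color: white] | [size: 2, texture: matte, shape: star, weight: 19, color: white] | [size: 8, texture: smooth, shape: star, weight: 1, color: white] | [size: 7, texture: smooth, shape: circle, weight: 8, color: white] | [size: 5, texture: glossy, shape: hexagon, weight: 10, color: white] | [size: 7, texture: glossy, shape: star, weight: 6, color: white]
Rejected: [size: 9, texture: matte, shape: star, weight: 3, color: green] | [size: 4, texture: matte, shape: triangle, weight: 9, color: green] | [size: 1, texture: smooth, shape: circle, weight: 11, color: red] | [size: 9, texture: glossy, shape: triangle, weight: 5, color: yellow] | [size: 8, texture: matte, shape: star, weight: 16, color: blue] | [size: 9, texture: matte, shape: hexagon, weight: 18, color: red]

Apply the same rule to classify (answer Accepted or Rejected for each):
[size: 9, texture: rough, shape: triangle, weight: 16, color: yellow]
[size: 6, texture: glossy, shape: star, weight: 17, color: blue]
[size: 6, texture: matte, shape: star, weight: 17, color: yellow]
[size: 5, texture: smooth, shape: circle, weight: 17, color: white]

Looking at the examples, the only property every 'Accepted' case has and every 'Rejected' case lacks is: color is white.
[size: 9, texture: rough, shape: triangle, weight: 16, color: yellow] → color is yellow → Rejected.
[size: 6, texture: glossy, shape: star, weight: 17, color: blue] → color is blue → Rejected.
[size: 6, texture: matte, shape: star, weight: 17, color: yellow] → color is yellow → Rejected.
[size: 5, texture: smooth, shape: circle, weight: 17, color: white] → color is white → Accepted.

Rejected, Rejected, Rejected, Accepted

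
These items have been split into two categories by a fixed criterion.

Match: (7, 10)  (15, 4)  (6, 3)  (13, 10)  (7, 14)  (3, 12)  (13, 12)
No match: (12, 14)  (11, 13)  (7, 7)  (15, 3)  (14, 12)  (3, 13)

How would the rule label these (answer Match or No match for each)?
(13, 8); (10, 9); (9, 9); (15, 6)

Looking at the examples, the only property every 'Match' case has and every 'No match' case lacks is: sum is odd.
(13, 8) → 13+8 = 21 → Match. (10, 9) → 10+9 = 19 → Match. (9, 9) → 9+9 = 18 → No match. (15, 6) → 15+6 = 21 → Match.

Match, Match, No match, Match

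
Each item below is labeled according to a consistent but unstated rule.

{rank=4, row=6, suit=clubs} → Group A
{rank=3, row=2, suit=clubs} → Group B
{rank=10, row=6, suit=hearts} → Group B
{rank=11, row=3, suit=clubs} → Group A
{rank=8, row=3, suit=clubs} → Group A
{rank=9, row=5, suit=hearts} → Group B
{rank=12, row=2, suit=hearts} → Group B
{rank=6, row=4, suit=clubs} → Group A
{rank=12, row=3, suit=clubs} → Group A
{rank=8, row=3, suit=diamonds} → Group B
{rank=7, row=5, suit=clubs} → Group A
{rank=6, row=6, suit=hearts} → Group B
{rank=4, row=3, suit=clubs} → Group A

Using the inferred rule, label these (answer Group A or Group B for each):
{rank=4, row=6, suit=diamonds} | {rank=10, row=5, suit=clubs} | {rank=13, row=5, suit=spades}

Group B, Group A, Group B

A rule that fits every label: suit is clubs AND row ≥ 3 — true of each 'Group A' example, false of each 'Group B' one.
{rank=4, row=6, suit=diamonds}: Group B (suit is diamonds, row = 6). {rank=10, row=5, suit=clubs}: Group A (suit is clubs, row = 5). {rank=13, row=5, suit=spades}: Group B (suit is spades, row = 5).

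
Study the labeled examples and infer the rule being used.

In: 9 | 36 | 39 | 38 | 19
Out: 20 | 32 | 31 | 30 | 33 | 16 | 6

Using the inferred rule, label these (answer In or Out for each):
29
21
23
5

In, Out, Out, Out

The pattern is that an item is 'In' exactly when: digit sum ≥ 8.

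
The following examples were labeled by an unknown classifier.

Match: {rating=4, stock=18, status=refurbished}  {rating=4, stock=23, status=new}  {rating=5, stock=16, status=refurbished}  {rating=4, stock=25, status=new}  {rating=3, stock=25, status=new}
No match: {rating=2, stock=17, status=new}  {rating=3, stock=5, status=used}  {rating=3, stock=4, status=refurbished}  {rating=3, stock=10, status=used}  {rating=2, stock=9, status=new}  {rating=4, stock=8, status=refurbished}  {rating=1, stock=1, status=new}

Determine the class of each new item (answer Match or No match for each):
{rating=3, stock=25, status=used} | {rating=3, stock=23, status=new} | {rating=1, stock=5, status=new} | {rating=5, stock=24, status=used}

Match, Match, No match, Match

The rule appears to be: stock ≥ 16 AND rating ≥ 3.
Match: {rating=3, stock=25, status=used}, since stock = 25, rating = 3.
Match: {rating=3, stock=23, status=new}, since stock = 23, rating = 3.
No match: {rating=1, stock=5, status=new}, since stock = 5, rating = 1.
Match: {rating=5, stock=24, status=used}, since stock = 24, rating = 5.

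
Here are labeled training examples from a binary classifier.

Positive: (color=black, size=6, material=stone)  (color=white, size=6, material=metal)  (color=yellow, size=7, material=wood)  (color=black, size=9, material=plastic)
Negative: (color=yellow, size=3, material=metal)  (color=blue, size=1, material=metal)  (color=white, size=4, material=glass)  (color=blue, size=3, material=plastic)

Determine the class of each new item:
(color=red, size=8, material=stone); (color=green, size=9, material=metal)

The common property of the 'Positive' items is: size ≥ 6. No 'Negative' item has it.
(color=red, size=8, material=stone): size = 8 — qualifies, so Positive. (color=green, size=9, material=metal): size = 9 — qualifies, so Positive.

Positive, Positive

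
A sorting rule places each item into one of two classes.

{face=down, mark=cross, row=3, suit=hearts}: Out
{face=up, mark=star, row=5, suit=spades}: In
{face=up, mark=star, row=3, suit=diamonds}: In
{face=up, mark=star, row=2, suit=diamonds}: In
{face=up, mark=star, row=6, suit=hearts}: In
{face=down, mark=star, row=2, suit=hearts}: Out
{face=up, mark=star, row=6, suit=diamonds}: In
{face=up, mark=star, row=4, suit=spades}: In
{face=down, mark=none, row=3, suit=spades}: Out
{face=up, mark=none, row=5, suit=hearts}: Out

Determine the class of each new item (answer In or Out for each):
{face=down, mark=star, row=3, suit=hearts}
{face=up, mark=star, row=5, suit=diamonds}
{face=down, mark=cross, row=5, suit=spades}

Out, In, Out

All 'In' examples share one property — face is up AND mark is star — and every 'Out' example lacks it.
{face=down, mark=star, row=3, suit=hearts}: face is down, mark is star, does not pass → Out. {face=up, mark=star, row=5, suit=diamonds}: face is up, mark is star, has this property → In. {face=down, mark=cross, row=5, suit=spades}: face is down, mark is cross, does not pass → Out.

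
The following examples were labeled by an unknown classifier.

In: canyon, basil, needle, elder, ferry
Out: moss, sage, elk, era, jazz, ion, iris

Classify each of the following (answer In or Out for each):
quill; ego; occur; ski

In, Out, In, Out

A rule that fits every label: length ≥ 5 — true of each 'In' example, false of each 'Out' one.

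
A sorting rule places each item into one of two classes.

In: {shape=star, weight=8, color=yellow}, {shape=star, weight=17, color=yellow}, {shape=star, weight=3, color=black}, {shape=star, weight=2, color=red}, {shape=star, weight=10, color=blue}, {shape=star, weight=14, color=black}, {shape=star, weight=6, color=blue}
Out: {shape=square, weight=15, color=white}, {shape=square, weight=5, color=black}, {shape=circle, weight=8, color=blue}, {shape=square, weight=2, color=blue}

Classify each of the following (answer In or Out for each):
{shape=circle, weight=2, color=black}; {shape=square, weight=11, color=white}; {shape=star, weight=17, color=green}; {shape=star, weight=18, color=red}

Out, Out, In, In

The simplest hypothesis consistent with all the labels is: shape is star.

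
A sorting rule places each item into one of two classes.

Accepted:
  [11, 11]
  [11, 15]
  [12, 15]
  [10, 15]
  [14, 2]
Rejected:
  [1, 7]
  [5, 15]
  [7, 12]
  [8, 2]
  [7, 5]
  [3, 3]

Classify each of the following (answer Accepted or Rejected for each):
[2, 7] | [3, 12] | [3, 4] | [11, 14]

Rejected, Rejected, Rejected, Accepted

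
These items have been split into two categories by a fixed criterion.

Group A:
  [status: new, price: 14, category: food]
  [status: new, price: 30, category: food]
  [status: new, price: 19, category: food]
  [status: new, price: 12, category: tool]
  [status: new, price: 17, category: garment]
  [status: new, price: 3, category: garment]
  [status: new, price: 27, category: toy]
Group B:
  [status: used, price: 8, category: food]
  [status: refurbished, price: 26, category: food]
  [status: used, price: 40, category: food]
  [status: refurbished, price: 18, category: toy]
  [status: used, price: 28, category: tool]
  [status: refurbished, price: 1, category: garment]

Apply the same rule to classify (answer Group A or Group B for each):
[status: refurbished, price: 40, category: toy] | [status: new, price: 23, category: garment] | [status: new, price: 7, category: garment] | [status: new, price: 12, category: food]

The common property of the 'Group A' items is: status is new. No 'Group B' item has it.
[status: refurbished, price: 40, category: toy]: status is refurbished, lacks this property → Group B.
[status: new, price: 23, category: garment]: status is new, has this property → Group A.
[status: new, price: 7, category: garment]: status is new, has this property → Group A.
[status: new, price: 12, category: food]: status is new, has this property → Group A.

Group B, Group A, Group A, Group A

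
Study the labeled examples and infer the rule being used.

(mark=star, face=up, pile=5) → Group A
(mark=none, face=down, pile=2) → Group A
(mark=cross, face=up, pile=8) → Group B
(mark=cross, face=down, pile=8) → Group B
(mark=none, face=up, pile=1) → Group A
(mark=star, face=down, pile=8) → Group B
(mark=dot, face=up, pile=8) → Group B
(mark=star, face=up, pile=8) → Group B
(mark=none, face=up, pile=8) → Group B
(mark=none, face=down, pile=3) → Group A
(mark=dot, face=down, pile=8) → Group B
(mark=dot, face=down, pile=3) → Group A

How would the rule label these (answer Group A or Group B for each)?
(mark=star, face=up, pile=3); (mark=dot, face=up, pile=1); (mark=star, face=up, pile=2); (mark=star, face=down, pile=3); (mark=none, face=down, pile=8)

'Group A' ⟺ pile ≤ 5.

Group A, Group A, Group A, Group A, Group B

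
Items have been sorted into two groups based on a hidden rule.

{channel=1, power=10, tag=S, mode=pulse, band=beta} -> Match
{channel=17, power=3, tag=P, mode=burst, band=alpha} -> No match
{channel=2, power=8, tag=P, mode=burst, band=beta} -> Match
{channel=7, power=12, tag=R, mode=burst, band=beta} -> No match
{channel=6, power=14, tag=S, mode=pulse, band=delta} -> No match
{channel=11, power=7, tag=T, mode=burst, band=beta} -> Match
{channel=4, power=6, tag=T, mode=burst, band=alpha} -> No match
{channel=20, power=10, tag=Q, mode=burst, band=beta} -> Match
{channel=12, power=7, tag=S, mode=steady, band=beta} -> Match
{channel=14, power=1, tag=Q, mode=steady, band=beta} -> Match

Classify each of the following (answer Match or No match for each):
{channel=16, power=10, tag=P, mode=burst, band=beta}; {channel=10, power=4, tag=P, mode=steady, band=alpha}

'Match' ⟺ band is beta AND power ≤ 10.
{channel=16, power=10, tag=P, mode=burst, band=beta}: Match (band is beta, power = 10). {channel=10, power=4, tag=P, mode=steady, band=alpha}: No match (band is alpha, power = 4).

Match, No match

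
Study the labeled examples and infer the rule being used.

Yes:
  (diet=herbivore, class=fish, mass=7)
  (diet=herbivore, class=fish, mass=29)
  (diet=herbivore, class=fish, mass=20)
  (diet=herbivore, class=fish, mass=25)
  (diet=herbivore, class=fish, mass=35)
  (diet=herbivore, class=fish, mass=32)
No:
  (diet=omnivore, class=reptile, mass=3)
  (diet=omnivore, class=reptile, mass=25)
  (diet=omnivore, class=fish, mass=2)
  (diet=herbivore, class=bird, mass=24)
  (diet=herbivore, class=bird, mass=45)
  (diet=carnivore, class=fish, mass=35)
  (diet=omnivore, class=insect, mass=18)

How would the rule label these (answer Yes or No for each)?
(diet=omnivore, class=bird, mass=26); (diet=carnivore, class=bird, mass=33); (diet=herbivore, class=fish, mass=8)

A rule that fits every label: diet is herbivore AND class is fish — true of each 'Yes' example, false of each 'No' one.
(diet=omnivore, class=bird, mass=26): diet is omnivore, class is bird, does not satisfy this → No.
(diet=carnivore, class=bird, mass=33): diet is carnivore, class is bird, does not satisfy this → No.
(diet=herbivore, class=fish, mass=8): diet is herbivore, class is fish, meets the rule → Yes.

No, No, Yes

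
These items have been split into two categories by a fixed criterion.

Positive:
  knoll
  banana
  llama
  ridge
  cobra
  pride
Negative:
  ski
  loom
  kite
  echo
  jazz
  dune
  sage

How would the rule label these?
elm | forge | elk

'Positive' ⟺ length ≥ 5.

Negative, Positive, Negative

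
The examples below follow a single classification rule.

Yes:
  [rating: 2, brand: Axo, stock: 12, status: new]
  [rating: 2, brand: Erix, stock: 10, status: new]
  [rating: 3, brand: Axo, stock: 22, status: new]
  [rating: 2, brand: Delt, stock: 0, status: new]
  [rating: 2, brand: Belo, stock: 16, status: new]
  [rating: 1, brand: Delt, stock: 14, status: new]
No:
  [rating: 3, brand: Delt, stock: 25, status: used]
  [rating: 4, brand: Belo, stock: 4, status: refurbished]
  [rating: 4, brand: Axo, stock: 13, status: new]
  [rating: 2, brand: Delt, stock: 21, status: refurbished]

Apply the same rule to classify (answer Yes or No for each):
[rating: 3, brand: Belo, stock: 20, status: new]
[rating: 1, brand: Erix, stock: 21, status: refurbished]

Every 'Yes' example satisfies: status is new AND rating ≤ 3. None of the 'No' examples do.
[rating: 3, brand: Belo, stock: 20, status: new] — status is new, rating = 3, hence Yes.
[rating: 1, brand: Erix, stock: 21, status: refurbished] — status is refurbished, rating = 1, hence No.

Yes, No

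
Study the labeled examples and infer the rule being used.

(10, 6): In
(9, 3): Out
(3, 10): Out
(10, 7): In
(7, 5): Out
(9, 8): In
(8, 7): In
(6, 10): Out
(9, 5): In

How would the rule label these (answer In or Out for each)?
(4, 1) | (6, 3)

The rule appears to be: first > second AND sum ≥ 13.
(4, 1): 4 > 1, 4+1 = 5 — doesn't match, so Out.
(6, 3): 6 > 3, 6+3 = 9 — doesn't match, so Out.

Out, Out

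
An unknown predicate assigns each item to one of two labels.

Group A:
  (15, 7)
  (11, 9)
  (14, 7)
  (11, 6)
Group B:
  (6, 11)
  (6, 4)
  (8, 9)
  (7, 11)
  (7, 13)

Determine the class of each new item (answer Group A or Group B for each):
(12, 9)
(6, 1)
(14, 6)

Group A, Group B, Group A

A rule that fits every label: first ≥ 9 — true of each 'Group A' example, false of each 'Group B' one.
(12, 9) → first 12 → Group A. (6, 1) → first 6 → Group B. (14, 6) → first 14 → Group A.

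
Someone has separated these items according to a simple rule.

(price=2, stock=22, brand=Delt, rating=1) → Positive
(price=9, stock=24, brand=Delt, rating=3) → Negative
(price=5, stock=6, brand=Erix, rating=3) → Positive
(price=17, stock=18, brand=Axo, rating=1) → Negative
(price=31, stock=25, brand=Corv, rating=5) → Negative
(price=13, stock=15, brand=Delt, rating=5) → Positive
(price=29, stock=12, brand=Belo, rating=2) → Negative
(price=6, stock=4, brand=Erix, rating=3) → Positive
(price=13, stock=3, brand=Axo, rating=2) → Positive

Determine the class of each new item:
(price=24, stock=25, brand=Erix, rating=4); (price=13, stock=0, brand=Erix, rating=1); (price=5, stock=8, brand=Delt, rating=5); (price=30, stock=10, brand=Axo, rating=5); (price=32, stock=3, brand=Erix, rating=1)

Every 'Positive' example satisfies: stock ≤ 22 AND price ≤ 13. None of the 'Negative' examples do.
(price=24, stock=25, brand=Erix, rating=4) — stock = 25, price = 24, hence Negative.
(price=13, stock=0, brand=Erix, rating=1) — stock = 0, price = 13, hence Positive.
(price=5, stock=8, brand=Delt, rating=5) — stock = 8, price = 5, hence Positive.
(price=30, stock=10, brand=Axo, rating=5) — stock = 10, price = 30, hence Negative.
(price=32, stock=3, brand=Erix, rating=1) — stock = 3, price = 32, hence Negative.

Negative, Positive, Positive, Negative, Negative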